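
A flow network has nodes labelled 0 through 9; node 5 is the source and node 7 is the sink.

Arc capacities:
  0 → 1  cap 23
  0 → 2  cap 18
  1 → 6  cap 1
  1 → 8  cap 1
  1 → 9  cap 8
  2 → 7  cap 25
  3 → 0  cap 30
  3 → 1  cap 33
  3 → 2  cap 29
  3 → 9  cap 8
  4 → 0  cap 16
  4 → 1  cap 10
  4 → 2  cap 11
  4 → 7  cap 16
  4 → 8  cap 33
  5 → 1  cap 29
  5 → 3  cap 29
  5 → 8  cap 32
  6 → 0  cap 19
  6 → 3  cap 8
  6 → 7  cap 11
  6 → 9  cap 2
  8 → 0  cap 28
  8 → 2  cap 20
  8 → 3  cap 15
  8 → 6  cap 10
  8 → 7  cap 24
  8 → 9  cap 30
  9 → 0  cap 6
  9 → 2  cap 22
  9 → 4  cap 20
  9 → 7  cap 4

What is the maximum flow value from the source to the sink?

augment #1: 5→8→7 bottleneck 24, total now 24
augment #2: 5→1→6→7 bottleneck 1, total now 25
augment #3: 5→1→9→7 bottleneck 4, total now 29
augment #4: 5→3→2→7 bottleneck 25, total now 54
augment #5: 5→8→6→7 bottleneck 8, total now 62
augment #6: 5→1→8→6→7 bottleneck 1, total now 63
augment #7: 5→1→9→4→7 bottleneck 4, total now 67
augment #8: 5→3→9→4→7 bottleneck 4, total now 71

Maximum flow value: 71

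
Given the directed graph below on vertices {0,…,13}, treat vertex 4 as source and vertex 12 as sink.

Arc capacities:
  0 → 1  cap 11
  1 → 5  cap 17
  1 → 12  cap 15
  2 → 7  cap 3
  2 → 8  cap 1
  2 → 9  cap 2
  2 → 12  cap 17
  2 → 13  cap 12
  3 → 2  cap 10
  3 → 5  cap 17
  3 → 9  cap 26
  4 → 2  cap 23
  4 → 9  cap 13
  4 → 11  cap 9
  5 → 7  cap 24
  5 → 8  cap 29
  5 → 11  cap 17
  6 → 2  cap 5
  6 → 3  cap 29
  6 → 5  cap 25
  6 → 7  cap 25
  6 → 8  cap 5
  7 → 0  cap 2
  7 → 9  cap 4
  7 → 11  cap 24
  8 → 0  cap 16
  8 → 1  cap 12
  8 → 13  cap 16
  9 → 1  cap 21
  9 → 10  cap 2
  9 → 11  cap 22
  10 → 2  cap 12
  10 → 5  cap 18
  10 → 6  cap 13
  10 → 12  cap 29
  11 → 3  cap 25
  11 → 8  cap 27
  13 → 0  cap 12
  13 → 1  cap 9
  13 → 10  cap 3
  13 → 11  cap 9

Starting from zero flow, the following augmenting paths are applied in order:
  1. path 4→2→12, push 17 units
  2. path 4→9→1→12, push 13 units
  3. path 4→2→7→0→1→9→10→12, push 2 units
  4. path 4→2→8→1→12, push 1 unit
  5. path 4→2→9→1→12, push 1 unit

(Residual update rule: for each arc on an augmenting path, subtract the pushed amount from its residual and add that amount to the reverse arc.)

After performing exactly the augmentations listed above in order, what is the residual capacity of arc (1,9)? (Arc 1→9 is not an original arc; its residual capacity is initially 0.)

Residual capacity of (1,9): 12

after path 1 (4→2→12, push 17): res(1,9)=0
after path 2 (4→9→1→12, push 13): res(1,9)=13
after path 3 (4→2→7→0→1→9→10→12, push 2): res(1,9)=11
after path 4 (4→2→8→1→12, push 1): res(1,9)=11
after path 5 (4→2→9→1→12, push 1): res(1,9)=12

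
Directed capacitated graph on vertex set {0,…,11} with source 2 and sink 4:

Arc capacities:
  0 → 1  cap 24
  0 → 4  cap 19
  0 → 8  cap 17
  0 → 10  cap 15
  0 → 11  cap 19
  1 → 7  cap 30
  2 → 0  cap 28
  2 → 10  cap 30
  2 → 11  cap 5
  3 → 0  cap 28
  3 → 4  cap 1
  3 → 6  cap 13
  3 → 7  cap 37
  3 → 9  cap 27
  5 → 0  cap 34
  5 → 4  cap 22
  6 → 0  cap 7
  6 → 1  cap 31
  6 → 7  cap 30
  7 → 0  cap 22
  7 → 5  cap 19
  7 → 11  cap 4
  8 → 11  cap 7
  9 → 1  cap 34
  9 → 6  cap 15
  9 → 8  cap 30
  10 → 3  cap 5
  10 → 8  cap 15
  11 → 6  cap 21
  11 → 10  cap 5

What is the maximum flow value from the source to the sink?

Maximum flow value: 39

augment #1: 2→0→4 bottleneck 19, total now 19
augment #2: 2→10→3→4 bottleneck 1, total now 20
augment #3: 2→0→1→7→5→4 bottleneck 9, total now 29
augment #4: 2→10→3→7→5→4 bottleneck 4, total now 33
augment #5: 2→11→6→7→5→4 bottleneck 5, total now 38
augment #6: 2→10→8→11→6→7→5→4 bottleneck 1, total now 39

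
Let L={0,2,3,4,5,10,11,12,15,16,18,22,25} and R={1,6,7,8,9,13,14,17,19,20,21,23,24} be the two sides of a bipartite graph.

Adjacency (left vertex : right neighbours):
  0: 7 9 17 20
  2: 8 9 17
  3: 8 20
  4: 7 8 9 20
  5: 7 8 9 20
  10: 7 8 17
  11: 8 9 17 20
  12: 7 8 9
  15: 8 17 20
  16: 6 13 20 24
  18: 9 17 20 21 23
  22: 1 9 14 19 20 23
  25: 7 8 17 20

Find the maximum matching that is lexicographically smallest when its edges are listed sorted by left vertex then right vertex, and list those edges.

|M| = 8 (so the lex-smallest maximum matching has 8 edges)
process left vertices in ascending order; for each, take the smallest-labelled available neighbour that still permits 8 edges overall, or leave it unmatched if none does
lex-smallest matching: {0-7, 2-8, 3-20, 4-9, 10-17, 16-6, 18-21, 22-1}

Lex-smallest maximum matching: {(0,7), (2,8), (3,20), (4,9), (10,17), (16,6), (18,21), (22,1)}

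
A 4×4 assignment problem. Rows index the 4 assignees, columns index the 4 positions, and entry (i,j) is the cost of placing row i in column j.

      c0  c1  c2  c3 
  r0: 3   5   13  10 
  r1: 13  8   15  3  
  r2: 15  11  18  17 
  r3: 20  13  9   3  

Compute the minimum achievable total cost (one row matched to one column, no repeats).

Minimum assignment cost: 26

optimal assignment: row0→col0 (cost 3), row1→col3 (cost 3), row2→col1 (cost 11), row3→col2 (cost 9)
total = 3 + 3 + 11 + 9 = 26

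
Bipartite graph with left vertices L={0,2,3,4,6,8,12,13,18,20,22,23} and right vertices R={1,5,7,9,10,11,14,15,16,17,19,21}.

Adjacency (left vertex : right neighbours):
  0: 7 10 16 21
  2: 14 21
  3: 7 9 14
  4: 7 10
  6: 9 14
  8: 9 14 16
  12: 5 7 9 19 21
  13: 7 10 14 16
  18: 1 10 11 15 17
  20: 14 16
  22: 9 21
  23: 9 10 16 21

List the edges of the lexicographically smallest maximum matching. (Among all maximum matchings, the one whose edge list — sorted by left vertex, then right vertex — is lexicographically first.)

|M| = 8 (so the lex-smallest maximum matching has 8 edges)
process left vertices in ascending order; for each, take the smallest-labelled available neighbour that still permits 8 edges overall, or leave it unmatched if none does
lex-smallest matching: {0-7, 2-14, 3-9, 4-10, 8-16, 12-5, 18-1, 22-21}

Lex-smallest maximum matching: {(0,7), (2,14), (3,9), (4,10), (8,16), (12,5), (18,1), (22,21)}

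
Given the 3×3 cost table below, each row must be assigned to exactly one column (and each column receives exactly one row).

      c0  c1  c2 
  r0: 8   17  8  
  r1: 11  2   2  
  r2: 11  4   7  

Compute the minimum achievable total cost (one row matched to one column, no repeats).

optimal assignment: row0→col0 (cost 8), row1→col2 (cost 2), row2→col1 (cost 4)
total = 8 + 2 + 4 = 14

Minimum assignment cost: 14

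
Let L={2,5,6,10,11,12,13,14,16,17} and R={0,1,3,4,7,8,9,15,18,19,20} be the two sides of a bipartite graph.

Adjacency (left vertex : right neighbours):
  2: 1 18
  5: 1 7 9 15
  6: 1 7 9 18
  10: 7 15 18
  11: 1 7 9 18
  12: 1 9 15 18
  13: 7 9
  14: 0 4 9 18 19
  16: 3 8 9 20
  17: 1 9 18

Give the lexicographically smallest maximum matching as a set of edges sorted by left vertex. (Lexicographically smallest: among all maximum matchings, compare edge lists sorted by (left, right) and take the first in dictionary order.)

|M| = 7 (so the lex-smallest maximum matching has 7 edges)
process left vertices in ascending order; for each, take the smallest-labelled available neighbour that still permits 7 edges overall, or leave it unmatched if none does
lex-smallest matching: {2-1, 5-7, 6-9, 10-15, 11-18, 14-0, 16-3}

Lex-smallest maximum matching: {(2,1), (5,7), (6,9), (10,15), (11,18), (14,0), (16,3)}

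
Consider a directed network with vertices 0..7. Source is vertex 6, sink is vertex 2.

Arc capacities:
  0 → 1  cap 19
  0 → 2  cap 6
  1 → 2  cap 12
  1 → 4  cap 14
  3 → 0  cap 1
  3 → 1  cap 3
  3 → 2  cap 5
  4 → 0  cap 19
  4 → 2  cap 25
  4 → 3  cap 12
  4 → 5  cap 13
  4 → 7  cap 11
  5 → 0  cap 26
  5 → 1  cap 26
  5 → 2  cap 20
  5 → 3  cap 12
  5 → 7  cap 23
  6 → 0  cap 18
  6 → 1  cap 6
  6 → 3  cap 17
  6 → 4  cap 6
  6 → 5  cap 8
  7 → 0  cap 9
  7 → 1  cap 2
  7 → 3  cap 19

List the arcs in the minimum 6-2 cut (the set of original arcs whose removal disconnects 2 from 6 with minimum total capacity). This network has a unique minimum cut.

Min-cut arcs: {(3,0), (3,1), (3,2), (6,0), (6,1), (6,4), (6,5)} (total capacity 47)

augment #1: 6→0→2 push 6
augment #2: 6→1→2 push 6
augment #3: 6→3→2 push 5
augment #4: 6→4→2 push 6
augment #5: 6→5→2 push 8
augment #6: 6→0→1→2 push 6
augment #7: 6→0→1→4→2 push 6
augment #8: 6→3→1→4→2 push 3
augment #9: 6→3→0→1→4→2 push 1
max flow = 47; residual-reachable set from 6 gives S-side
cut edges (S→T): {(3,0), (3,1), (3,2), (6,0), (6,1), (6,4), (6,5)} total cap 47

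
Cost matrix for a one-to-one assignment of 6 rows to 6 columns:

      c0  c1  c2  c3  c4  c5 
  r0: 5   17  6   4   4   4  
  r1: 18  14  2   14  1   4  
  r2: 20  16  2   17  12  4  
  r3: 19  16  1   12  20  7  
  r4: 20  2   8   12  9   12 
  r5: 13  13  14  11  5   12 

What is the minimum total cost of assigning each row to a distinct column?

Minimum assignment cost: 24

optimal assignment: row0→col0 (cost 5), row1→col4 (cost 1), row2→col5 (cost 4), row3→col2 (cost 1), row4→col1 (cost 2), row5→col3 (cost 11)
total = 5 + 1 + 4 + 1 + 2 + 11 = 24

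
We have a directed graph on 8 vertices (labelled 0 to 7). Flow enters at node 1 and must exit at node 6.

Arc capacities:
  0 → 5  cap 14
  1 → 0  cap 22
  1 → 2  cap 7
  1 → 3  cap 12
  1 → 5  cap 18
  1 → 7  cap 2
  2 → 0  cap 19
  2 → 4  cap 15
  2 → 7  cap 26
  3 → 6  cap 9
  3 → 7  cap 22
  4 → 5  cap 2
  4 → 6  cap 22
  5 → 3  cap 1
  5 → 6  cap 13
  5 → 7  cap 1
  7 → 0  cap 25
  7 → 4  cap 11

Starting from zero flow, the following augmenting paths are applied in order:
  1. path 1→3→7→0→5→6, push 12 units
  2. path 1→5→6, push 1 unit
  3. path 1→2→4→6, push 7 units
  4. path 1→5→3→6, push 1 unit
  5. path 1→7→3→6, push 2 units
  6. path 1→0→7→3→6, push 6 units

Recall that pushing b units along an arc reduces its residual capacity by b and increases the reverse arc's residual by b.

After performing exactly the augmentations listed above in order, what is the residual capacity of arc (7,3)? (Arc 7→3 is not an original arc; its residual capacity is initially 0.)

Residual capacity of (7,3): 4

after path 1 (1→3→7→0→5→6, push 12): res(7,3)=12
after path 2 (1→5→6, push 1): res(7,3)=12
after path 3 (1→2→4→6, push 7): res(7,3)=12
after path 4 (1→5→3→6, push 1): res(7,3)=12
after path 5 (1→7→3→6, push 2): res(7,3)=10
after path 6 (1→0→7→3→6, push 6): res(7,3)=4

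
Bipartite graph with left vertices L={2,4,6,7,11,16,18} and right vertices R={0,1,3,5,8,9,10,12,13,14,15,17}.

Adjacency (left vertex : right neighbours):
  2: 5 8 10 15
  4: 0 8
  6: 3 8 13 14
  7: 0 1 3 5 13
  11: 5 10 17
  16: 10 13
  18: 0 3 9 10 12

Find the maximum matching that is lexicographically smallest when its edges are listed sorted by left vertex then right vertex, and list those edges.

|M| = 7 (so the lex-smallest maximum matching has 7 edges)
process left vertices in ascending order; for each, take the smallest-labelled available neighbour that still permits 7 edges overall, or leave it unmatched if none does
lex-smallest matching: {2-5, 4-0, 6-3, 7-1, 11-10, 16-13, 18-9}

Lex-smallest maximum matching: {(2,5), (4,0), (6,3), (7,1), (11,10), (16,13), (18,9)}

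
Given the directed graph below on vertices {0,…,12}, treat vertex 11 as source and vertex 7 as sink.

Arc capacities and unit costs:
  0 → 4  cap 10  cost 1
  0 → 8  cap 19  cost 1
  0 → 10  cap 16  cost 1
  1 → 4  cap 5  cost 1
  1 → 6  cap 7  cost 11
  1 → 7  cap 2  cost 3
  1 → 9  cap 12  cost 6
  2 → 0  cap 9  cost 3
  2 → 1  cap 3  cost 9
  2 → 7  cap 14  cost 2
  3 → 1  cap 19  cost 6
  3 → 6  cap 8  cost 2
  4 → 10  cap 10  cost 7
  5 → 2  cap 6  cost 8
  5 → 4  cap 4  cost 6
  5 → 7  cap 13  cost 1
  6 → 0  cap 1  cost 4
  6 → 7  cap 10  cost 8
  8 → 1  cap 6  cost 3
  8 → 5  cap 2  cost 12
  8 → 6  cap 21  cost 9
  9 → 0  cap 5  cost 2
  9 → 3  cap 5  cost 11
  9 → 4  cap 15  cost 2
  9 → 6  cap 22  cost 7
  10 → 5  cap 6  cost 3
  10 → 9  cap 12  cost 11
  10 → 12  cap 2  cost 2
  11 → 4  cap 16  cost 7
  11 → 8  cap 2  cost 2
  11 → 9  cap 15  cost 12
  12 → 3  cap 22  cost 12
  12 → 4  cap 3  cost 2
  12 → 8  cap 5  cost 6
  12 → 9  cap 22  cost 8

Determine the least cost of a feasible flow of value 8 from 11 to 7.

shortest-cost path #1: 11→8→1→7 push 2 @ unit cost 8 (adds 16)
shortest-cost path #2: 11→4→10→5→7 push 6 @ unit cost 18 (adds 108)
total cost = 124

Minimum cost for 8 units: 124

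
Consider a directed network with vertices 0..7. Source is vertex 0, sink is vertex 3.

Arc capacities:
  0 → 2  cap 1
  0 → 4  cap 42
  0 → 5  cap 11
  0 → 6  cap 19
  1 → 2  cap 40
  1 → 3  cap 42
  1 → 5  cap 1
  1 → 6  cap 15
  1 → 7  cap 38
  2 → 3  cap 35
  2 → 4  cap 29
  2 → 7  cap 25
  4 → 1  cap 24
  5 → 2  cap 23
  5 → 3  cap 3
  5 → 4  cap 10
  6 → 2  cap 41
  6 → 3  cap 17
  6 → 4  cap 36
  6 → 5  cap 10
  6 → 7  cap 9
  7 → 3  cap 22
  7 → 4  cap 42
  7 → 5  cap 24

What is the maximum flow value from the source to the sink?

Maximum flow value: 55

augment #1: 0→2→3 bottleneck 1, total now 1
augment #2: 0→5→3 bottleneck 3, total now 4
augment #3: 0→6→3 bottleneck 17, total now 21
augment #4: 0→4→1→3 bottleneck 24, total now 45
augment #5: 0→5→2→3 bottleneck 8, total now 53
augment #6: 0→6→2→3 bottleneck 2, total now 55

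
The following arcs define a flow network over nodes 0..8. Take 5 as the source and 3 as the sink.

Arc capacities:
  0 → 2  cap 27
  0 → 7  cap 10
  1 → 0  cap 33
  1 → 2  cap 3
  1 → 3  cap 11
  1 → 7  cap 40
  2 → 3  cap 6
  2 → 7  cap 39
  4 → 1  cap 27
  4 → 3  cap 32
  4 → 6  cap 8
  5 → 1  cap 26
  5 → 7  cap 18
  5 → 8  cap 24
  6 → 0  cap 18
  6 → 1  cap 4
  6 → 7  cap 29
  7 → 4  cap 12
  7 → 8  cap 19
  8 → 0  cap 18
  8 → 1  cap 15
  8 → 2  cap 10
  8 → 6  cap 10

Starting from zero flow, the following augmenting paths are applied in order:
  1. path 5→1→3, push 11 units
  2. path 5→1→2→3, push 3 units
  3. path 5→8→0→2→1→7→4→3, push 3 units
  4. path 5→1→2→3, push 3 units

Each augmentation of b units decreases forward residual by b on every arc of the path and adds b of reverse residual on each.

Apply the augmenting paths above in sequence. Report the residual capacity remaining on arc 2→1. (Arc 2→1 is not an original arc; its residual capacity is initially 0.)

after path 1 (5→1→3, push 11): res(2,1)=0
after path 2 (5→1→2→3, push 3): res(2,1)=3
after path 3 (5→8→0→2→1→7→4→3, push 3): res(2,1)=0
after path 4 (5→1→2→3, push 3): res(2,1)=3

Residual capacity of (2,1): 3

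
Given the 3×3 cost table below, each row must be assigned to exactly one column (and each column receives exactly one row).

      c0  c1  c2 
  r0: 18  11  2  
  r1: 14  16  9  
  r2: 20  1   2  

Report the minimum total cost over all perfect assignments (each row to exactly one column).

optimal assignment: row0→col2 (cost 2), row1→col0 (cost 14), row2→col1 (cost 1)
total = 2 + 14 + 1 = 17

Minimum assignment cost: 17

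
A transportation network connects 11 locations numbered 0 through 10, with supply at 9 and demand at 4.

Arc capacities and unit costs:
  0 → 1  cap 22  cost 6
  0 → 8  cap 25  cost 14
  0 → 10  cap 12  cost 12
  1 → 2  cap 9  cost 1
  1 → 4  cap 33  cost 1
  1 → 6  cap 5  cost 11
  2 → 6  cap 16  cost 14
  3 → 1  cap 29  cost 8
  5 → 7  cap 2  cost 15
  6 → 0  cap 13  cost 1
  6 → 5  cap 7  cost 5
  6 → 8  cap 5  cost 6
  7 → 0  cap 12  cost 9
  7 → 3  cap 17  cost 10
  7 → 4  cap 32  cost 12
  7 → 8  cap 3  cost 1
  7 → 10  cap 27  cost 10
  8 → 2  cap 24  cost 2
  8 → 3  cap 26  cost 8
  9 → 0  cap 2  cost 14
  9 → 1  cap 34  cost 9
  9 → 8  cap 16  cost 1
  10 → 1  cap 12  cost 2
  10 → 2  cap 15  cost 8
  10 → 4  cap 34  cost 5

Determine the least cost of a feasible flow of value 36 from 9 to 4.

Minimum cost for 36 units: 427

shortest-cost path #1: 9→1→4 push 33 @ unit cost 10 (adds 330)
shortest-cost path #2: 9→0→10→4 push 2 @ unit cost 31 (adds 62)
shortest-cost path #3: 9→8→2→6→0→10→4 push 1 @ unit cost 35 (adds 35)
total cost = 427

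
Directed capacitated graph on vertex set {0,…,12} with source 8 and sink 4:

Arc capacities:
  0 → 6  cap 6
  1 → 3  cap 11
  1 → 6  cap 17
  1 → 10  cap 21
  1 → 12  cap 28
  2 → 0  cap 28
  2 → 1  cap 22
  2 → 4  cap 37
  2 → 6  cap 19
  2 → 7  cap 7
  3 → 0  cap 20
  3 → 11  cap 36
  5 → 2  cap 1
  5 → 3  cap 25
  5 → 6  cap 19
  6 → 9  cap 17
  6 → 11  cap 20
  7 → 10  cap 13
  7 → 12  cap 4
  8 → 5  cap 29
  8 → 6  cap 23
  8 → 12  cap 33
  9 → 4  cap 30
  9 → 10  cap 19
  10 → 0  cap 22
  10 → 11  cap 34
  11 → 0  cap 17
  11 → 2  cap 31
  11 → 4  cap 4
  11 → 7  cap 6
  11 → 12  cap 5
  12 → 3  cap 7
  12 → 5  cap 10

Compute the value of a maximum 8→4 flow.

augment #1: 8→5→2→4 bottleneck 1, total now 1
augment #2: 8→6→9→4 bottleneck 17, total now 18
augment #3: 8→6→11→4 bottleneck 4, total now 22
augment #4: 8→6→11→2→4 bottleneck 2, total now 24
augment #5: 8→5→3→11→2→4 bottleneck 25, total now 49
augment #6: 8→5→6→11→2→4 bottleneck 3, total now 52
augment #7: 8→12→3→11→2→4 bottleneck 1, total now 53

Maximum flow value: 53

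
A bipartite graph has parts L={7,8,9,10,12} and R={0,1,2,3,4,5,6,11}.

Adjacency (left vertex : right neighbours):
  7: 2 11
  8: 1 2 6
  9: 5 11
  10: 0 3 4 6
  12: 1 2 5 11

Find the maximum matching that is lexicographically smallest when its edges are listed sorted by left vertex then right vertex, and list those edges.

Lex-smallest maximum matching: {(7,2), (8,1), (9,5), (10,0), (12,11)}

|M| = 5 (so the lex-smallest maximum matching has 5 edges)
process left vertices in ascending order; for each, take the smallest-labelled available neighbour that still permits 5 edges overall, or leave it unmatched if none does
lex-smallest matching: {7-2, 8-1, 9-5, 10-0, 12-11}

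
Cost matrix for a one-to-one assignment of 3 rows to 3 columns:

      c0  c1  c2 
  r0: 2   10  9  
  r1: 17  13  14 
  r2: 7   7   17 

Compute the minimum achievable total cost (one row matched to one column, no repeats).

Minimum assignment cost: 23

optimal assignment: row0→col0 (cost 2), row1→col2 (cost 14), row2→col1 (cost 7)
total = 2 + 14 + 7 = 23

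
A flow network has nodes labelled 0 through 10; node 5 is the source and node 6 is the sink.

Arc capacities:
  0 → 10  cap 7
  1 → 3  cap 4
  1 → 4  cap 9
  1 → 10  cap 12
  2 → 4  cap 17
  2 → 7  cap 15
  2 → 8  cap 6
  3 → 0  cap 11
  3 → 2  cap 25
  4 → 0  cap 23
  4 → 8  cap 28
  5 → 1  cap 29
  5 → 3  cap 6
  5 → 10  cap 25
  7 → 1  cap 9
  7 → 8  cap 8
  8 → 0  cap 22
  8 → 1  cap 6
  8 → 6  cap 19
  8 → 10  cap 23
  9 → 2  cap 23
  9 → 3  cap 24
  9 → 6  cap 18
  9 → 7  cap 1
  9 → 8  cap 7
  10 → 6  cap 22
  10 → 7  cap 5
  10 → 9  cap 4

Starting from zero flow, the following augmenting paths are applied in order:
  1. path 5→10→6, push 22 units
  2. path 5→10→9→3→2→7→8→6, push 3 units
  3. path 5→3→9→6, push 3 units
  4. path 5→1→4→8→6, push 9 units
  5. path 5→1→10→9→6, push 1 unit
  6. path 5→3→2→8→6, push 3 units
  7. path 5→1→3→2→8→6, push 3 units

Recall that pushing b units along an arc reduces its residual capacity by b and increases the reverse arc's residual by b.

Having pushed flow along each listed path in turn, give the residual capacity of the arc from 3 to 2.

after path 1 (5→10→6, push 22): res(3,2)=25
after path 2 (5→10→9→3→2→7→8→6, push 3): res(3,2)=22
after path 3 (5→3→9→6, push 3): res(3,2)=22
after path 4 (5→1→4→8→6, push 9): res(3,2)=22
after path 5 (5→1→10→9→6, push 1): res(3,2)=22
after path 6 (5→3→2→8→6, push 3): res(3,2)=19
after path 7 (5→1→3→2→8→6, push 3): res(3,2)=16

Residual capacity of (3,2): 16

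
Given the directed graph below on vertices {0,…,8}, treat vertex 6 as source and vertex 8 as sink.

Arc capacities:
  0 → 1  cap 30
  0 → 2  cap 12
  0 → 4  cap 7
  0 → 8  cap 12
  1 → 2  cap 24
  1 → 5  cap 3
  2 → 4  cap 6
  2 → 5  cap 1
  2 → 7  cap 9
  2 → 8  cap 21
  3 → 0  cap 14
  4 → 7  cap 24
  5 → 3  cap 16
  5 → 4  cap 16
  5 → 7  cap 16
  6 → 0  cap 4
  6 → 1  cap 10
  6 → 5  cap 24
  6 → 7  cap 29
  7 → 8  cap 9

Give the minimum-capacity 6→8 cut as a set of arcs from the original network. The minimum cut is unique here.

augment #1: 6→0→8 push 4
augment #2: 6→7→8 push 9
augment #3: 6→1→2→8 push 10
augment #4: 6→5→3→0→8 push 8
augment #5: 6→5→3→0→2→8 push 6
max flow = 37; residual-reachable set from 6 gives S-side
cut edges (S→T): {(3,0), (6,0), (6,1), (7,8)} total cap 37

Min-cut arcs: {(3,0), (6,0), (6,1), (7,8)} (total capacity 37)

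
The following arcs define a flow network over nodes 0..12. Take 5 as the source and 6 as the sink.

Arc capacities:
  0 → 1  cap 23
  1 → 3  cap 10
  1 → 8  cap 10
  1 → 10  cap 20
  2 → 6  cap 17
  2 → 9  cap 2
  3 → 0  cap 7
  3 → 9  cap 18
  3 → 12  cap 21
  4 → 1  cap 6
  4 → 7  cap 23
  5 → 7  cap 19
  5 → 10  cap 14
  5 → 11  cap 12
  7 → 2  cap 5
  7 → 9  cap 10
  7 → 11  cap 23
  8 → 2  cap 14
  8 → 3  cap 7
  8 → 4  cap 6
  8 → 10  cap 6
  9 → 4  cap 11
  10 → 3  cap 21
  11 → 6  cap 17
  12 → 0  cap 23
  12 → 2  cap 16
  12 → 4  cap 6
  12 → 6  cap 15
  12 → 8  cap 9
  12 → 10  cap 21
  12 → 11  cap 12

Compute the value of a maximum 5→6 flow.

Maximum flow value: 42

augment #1: 5→11→6 bottleneck 12, total now 12
augment #2: 5→7→2→6 bottleneck 5, total now 17
augment #3: 5→7→11→6 bottleneck 5, total now 22
augment #4: 5→10→3→12→6 bottleneck 14, total now 36
augment #5: 5→7→9→4→1→3→12→6 bottleneck 1, total now 37
augment #6: 5→7→9→4→1→8→2→6 bottleneck 5, total now 42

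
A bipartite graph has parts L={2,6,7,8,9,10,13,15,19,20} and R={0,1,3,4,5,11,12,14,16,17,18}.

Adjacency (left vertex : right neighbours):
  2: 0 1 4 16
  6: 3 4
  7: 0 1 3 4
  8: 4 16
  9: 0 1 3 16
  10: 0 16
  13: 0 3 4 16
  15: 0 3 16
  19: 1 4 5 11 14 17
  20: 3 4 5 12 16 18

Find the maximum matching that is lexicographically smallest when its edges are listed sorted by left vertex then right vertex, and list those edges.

|M| = 7 (so the lex-smallest maximum matching has 7 edges)
process left vertices in ascending order; for each, take the smallest-labelled available neighbour that still permits 7 edges overall, or leave it unmatched if none does
lex-smallest matching: {2-0, 6-3, 7-1, 8-4, 9-16, 19-5, 20-12}

Lex-smallest maximum matching: {(2,0), (6,3), (7,1), (8,4), (9,16), (19,5), (20,12)}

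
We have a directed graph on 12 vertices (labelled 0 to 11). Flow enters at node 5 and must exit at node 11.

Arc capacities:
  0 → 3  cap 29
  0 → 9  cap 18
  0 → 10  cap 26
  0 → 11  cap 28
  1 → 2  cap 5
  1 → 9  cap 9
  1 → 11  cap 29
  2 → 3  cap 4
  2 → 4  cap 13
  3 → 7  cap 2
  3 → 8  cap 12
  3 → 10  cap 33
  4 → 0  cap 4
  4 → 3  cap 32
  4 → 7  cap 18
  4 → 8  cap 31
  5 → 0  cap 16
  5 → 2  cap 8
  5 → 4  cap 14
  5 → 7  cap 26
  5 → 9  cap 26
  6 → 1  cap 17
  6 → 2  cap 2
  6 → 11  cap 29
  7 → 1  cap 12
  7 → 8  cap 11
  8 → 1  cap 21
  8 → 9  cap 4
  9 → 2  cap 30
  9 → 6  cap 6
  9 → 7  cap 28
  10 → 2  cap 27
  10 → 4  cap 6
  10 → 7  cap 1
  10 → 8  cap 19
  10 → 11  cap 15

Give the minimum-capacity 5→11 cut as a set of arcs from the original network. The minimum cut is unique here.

Min-cut arcs: {(1,11), (4,0), (5,0), (9,6), (10,11)} (total capacity 70)

augment #1: 5→0→11 push 16
augment #2: 5→4→0→11 push 4
augment #3: 5→7→1→11 push 12
augment #4: 5→9→6→11 push 6
augment #5: 5→2→3→10→11 push 4
augment #6: 5→4→3→10→11 push 10
augment #7: 5→7→8→1→11 push 11
augment #8: 5→2→4→3→10→11 push 1
augment #9: 5→2→4→8→1→11 push 3
augment #10: 5→9→2→4→8→1→11 push 3
max flow = 70; residual-reachable set from 5 gives S-side
cut edges (S→T): {(1,11), (4,0), (5,0), (9,6), (10,11)} total cap 70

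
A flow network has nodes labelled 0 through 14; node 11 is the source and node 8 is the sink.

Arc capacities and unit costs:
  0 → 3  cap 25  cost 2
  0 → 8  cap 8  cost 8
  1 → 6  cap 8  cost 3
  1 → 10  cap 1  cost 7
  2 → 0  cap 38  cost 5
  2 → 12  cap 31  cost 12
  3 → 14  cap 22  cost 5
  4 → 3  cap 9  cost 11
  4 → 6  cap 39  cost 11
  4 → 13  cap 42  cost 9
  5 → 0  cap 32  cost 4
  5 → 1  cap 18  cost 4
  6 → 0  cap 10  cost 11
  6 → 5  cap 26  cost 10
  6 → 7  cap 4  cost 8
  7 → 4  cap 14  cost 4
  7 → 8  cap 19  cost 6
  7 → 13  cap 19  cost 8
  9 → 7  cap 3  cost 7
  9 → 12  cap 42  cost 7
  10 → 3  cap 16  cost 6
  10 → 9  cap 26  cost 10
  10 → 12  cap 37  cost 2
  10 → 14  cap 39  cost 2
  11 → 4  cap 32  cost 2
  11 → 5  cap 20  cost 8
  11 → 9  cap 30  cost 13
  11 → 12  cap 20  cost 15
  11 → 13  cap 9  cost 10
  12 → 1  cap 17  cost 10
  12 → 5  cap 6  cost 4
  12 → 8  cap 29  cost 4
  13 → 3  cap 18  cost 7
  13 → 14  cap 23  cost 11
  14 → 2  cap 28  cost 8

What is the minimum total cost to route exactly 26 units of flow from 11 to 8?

shortest-cost path #1: 11→12→8 push 20 @ unit cost 19 (adds 380)
shortest-cost path #2: 11→5→0→8 push 6 @ unit cost 20 (adds 120)
total cost = 500

Minimum cost for 26 units: 500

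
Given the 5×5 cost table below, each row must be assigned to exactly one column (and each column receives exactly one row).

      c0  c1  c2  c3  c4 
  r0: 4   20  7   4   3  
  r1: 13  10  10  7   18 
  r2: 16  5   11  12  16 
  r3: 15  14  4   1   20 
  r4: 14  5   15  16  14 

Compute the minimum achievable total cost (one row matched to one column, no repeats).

Minimum assignment cost: 33

one of 3 optimal assignments: row0→col4 (cost 3), row1→col0 (cost 13), row2→col2 (cost 11), row3→col3 (cost 1), row4→col1 (cost 5)
total = 3 + 13 + 11 + 1 + 5 = 33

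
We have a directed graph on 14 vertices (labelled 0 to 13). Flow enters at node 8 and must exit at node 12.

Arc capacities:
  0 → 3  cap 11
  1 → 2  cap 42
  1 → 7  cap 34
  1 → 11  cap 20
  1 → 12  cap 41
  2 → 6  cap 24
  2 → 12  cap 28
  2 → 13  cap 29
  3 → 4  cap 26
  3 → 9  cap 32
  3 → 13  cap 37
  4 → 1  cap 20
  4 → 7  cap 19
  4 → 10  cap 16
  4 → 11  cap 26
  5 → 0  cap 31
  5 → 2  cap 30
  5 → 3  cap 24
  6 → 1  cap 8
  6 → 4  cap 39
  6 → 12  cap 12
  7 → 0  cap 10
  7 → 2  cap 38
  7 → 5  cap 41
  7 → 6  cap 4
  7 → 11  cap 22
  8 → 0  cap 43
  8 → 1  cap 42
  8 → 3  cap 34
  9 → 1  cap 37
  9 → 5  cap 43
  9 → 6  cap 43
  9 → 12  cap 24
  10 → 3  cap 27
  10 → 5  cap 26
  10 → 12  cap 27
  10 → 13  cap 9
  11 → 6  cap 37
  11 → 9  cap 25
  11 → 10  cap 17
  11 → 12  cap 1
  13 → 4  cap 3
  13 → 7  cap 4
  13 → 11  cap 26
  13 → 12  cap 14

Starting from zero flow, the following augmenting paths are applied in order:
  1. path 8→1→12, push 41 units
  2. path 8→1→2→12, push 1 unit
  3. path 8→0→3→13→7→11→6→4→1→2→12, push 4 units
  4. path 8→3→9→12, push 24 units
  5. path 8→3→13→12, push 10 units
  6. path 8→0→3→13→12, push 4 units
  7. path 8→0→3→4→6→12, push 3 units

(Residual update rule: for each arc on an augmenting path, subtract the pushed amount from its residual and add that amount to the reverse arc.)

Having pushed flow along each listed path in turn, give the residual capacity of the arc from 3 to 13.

after path 1 (8→1→12, push 41): res(3,13)=37
after path 2 (8→1→2→12, push 1): res(3,13)=37
after path 3 (8→0→3→13→7→11→6→4→1→2→12, push 4): res(3,13)=33
after path 4 (8→3→9→12, push 24): res(3,13)=33
after path 5 (8→3→13→12, push 10): res(3,13)=23
after path 6 (8→0→3→13→12, push 4): res(3,13)=19
after path 7 (8→0→3→4→6→12, push 3): res(3,13)=19

Residual capacity of (3,13): 19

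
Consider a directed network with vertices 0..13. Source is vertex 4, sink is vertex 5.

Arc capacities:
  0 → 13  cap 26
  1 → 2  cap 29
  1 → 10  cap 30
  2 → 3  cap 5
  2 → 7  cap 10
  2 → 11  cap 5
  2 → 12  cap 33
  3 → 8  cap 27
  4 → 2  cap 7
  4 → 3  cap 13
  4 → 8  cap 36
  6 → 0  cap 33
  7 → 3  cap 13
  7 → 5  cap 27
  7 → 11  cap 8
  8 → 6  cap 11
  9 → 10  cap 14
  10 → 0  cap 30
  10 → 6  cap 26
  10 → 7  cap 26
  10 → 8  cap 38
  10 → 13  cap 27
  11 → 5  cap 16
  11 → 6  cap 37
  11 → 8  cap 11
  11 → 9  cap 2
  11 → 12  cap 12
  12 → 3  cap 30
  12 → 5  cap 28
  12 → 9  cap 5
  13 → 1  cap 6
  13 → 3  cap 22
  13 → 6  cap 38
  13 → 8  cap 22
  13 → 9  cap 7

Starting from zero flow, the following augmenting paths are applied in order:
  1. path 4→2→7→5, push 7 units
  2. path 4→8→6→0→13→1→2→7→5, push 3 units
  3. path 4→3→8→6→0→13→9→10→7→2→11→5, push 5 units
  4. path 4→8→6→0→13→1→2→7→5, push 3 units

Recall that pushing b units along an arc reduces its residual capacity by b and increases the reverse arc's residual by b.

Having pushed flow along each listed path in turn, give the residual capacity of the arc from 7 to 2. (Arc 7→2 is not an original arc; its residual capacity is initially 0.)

after path 1 (4→2→7→5, push 7): res(7,2)=7
after path 2 (4→8→6→0→13→1→2→7→5, push 3): res(7,2)=10
after path 3 (4→3→8→6→0→13→9→10→7→2→11→5, push 5): res(7,2)=5
after path 4 (4→8→6→0→13→1→2→7→5, push 3): res(7,2)=8

Residual capacity of (7,2): 8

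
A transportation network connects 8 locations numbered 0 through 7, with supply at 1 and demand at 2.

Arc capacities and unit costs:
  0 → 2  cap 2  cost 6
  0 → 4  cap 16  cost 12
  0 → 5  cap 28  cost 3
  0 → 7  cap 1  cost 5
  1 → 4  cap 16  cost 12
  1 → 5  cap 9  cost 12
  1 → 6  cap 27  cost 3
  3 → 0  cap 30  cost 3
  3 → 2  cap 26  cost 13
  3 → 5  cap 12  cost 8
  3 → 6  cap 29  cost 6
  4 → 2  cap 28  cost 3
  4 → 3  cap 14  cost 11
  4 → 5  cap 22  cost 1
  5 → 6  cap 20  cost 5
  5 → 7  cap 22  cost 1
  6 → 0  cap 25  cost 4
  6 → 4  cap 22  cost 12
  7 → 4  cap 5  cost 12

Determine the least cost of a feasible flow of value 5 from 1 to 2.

shortest-cost path #1: 1→6→0→2 push 2 @ unit cost 13 (adds 26)
shortest-cost path #2: 1→4→2 push 3 @ unit cost 15 (adds 45)
total cost = 71

Minimum cost for 5 units: 71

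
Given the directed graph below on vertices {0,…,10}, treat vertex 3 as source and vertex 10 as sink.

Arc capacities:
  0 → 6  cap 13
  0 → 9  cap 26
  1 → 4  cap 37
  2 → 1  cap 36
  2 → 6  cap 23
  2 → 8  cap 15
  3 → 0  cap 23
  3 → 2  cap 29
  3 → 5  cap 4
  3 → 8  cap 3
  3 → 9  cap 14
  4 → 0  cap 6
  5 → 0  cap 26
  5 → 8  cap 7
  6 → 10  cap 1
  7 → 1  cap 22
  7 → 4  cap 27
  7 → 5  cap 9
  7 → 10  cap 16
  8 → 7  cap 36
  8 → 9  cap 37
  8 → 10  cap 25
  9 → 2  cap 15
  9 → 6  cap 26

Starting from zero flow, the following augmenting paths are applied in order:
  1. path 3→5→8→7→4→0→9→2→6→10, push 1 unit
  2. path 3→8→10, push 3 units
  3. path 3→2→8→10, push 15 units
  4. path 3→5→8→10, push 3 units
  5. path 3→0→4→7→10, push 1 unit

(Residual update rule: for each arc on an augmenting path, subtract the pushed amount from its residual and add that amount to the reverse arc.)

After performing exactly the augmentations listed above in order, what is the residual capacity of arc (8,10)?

Residual capacity of (8,10): 4

after path 1 (3→5→8→7→4→0→9→2→6→10, push 1): res(8,10)=25
after path 2 (3→8→10, push 3): res(8,10)=22
after path 3 (3→2→8→10, push 15): res(8,10)=7
after path 4 (3→5→8→10, push 3): res(8,10)=4
after path 5 (3→0→4→7→10, push 1): res(8,10)=4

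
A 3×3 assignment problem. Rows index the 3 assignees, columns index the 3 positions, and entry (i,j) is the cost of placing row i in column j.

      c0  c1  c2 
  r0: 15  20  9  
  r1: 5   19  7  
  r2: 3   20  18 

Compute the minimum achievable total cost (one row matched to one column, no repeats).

Minimum assignment cost: 30

optimal assignment: row0→col1 (cost 20), row1→col2 (cost 7), row2→col0 (cost 3)
total = 20 + 7 + 3 = 30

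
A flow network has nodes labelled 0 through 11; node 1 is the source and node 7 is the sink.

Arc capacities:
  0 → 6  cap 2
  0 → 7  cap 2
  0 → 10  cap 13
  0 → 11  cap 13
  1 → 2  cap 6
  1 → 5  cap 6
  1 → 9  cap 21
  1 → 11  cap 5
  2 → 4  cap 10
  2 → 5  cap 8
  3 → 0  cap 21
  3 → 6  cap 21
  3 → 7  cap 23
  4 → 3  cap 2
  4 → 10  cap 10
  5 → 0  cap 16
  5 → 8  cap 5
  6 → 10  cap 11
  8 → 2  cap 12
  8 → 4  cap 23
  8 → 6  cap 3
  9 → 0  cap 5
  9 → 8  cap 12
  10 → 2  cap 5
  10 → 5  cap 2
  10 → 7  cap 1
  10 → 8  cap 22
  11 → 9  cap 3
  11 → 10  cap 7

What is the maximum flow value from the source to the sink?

Maximum flow value: 5

augment #1: 1→5→0→7 bottleneck 2, total now 2
augment #2: 1→11→10→7 bottleneck 1, total now 3
augment #3: 1→2→4→3→7 bottleneck 2, total now 5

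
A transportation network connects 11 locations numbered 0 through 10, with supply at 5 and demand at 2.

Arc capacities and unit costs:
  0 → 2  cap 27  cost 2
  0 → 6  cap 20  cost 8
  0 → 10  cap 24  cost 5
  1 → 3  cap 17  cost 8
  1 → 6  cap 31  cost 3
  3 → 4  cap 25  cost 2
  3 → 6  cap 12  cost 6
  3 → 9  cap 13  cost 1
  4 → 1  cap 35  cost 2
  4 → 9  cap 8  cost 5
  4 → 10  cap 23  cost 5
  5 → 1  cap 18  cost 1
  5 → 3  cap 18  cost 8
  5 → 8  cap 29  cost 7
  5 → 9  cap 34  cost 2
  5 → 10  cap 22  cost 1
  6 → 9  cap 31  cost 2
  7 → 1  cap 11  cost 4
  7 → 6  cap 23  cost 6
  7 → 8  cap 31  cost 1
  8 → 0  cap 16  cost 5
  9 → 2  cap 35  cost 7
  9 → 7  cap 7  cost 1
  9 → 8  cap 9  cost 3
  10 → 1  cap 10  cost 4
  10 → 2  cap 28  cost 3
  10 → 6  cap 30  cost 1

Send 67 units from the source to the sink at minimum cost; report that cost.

Minimum cost for 67 units: 547

shortest-cost path #1: 5→10→2 push 22 @ unit cost 4 (adds 88)
shortest-cost path #2: 5→9→2 push 34 @ unit cost 9 (adds 306)
shortest-cost path #3: 5→1→6→9→2 push 1 @ unit cost 13 (adds 13)
shortest-cost path #4: 5→8→0→2 push 10 @ unit cost 14 (adds 140)
total cost = 547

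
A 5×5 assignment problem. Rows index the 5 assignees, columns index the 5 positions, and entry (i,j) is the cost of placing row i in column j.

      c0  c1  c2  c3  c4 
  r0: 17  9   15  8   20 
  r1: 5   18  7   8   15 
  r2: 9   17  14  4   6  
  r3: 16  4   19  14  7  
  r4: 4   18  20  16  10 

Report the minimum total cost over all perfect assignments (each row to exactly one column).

optimal assignment: row0→col3 (cost 8), row1→col2 (cost 7), row2→col4 (cost 6), row3→col1 (cost 4), row4→col0 (cost 4)
total = 8 + 7 + 6 + 4 + 4 = 29

Minimum assignment cost: 29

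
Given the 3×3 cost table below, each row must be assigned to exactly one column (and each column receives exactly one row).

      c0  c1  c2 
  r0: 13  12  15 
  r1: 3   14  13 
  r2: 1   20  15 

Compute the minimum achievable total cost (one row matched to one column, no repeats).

Minimum assignment cost: 26

optimal assignment: row0→col1 (cost 12), row1→col2 (cost 13), row2→col0 (cost 1)
total = 12 + 13 + 1 = 26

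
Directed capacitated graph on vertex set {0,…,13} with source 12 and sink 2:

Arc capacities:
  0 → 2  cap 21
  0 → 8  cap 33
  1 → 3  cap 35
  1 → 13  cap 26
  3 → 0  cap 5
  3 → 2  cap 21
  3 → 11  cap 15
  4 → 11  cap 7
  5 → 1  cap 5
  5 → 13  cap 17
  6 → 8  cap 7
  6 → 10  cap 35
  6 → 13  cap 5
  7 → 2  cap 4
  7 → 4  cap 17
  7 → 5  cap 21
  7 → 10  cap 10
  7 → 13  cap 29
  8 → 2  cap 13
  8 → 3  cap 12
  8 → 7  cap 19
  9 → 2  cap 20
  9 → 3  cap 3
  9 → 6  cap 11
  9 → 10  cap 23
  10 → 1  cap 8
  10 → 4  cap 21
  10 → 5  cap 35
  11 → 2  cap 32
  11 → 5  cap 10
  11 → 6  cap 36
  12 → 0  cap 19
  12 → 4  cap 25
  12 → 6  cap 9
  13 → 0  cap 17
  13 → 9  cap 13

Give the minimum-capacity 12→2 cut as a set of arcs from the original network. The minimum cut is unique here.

augment #1: 12→0→2 push 19
augment #2: 12→4→11→2 push 7
augment #3: 12→6→8→2 push 7
augment #4: 12→6→13→0→2 push 2
max flow = 35; residual-reachable set from 12 gives S-side
cut edges (S→T): {(4,11), (12,0), (12,6)} total cap 35

Min-cut arcs: {(4,11), (12,0), (12,6)} (total capacity 35)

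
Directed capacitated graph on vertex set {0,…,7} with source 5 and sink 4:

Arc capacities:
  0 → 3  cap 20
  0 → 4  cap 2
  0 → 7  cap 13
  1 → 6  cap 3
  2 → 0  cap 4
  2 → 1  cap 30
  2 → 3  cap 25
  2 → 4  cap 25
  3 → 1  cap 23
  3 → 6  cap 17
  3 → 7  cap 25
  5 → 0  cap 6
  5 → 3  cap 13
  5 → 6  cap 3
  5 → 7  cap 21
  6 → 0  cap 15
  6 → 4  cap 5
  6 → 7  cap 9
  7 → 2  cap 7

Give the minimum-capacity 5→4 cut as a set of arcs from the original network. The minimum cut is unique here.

Min-cut arcs: {(0,4), (6,4), (7,2)} (total capacity 14)

augment #1: 5→0→4 push 2
augment #2: 5→6→4 push 3
augment #3: 5→3→6→4 push 2
augment #4: 5→7→2→4 push 7
max flow = 14; residual-reachable set from 5 gives S-side
cut edges (S→T): {(0,4), (6,4), (7,2)} total cap 14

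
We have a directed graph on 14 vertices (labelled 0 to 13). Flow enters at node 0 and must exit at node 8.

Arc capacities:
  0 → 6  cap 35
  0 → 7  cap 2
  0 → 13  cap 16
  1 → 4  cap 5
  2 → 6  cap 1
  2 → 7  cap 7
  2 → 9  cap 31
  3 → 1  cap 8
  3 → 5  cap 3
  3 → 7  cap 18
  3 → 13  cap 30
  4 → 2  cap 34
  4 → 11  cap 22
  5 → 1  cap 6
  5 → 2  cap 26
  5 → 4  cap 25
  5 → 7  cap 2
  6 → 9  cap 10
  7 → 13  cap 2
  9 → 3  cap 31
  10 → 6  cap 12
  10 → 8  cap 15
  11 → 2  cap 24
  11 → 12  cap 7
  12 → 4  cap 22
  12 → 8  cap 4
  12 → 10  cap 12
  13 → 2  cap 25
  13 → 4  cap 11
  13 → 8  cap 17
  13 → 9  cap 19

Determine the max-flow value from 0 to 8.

Maximum flow value: 24

augment #1: 0→13→8 bottleneck 16, total now 16
augment #2: 0→7→13→8 bottleneck 1, total now 17
augment #3: 0→7→13→4→11→12→8 bottleneck 1, total now 18
augment #4: 0→6→9→3→1→4→11→12→8 bottleneck 3, total now 21
augment #5: 0→6→9→3→1→4→11→12→10→8 bottleneck 2, total now 23
augment #6: 0→6→9→3→5→4→11→12→10→8 bottleneck 1, total now 24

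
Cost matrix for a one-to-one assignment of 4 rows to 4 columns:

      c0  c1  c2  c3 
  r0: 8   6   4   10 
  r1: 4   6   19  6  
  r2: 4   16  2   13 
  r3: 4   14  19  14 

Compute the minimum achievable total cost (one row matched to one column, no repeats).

Minimum assignment cost: 18

optimal assignment: row0→col1 (cost 6), row1→col3 (cost 6), row2→col2 (cost 2), row3→col0 (cost 4)
total = 6 + 6 + 2 + 4 = 18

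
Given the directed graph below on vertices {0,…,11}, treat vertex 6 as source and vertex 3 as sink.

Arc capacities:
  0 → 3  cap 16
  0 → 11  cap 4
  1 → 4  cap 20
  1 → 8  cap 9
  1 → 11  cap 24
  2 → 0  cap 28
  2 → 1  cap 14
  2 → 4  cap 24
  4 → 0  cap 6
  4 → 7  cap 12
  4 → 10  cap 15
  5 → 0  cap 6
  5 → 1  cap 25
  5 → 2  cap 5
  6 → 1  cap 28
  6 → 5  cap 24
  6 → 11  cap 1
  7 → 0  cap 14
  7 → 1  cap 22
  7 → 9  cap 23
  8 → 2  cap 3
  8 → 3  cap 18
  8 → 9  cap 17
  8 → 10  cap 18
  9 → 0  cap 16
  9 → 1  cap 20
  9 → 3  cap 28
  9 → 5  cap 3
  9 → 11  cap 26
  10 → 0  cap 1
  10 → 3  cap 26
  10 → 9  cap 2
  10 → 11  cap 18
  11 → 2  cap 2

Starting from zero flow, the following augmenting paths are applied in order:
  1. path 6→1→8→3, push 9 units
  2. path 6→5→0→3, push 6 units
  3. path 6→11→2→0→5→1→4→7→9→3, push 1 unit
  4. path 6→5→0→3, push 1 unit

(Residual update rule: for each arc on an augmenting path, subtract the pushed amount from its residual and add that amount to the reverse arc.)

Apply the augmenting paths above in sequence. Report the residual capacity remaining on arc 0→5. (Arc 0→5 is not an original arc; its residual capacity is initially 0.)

after path 1 (6→1→8→3, push 9): res(0,5)=0
after path 2 (6→5→0→3, push 6): res(0,5)=6
after path 3 (6→11→2→0→5→1→4→7→9→3, push 1): res(0,5)=5
after path 4 (6→5→0→3, push 1): res(0,5)=6

Residual capacity of (0,5): 6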